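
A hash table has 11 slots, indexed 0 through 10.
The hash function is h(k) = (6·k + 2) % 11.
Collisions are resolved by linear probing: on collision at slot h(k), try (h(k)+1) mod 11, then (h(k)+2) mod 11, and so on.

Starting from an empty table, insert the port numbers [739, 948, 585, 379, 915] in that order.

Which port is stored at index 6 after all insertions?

739: h=3 → slot 3
948: h=3, probe 3,4 → slot 4
585: h=3, probe 3,4,5 → slot 5
379: h=10 → slot 10
915: h=3, probe 3,4,5,6 → slot 6
Table: [., ., ., 739, 948, 585, 915, ., ., ., 379]

915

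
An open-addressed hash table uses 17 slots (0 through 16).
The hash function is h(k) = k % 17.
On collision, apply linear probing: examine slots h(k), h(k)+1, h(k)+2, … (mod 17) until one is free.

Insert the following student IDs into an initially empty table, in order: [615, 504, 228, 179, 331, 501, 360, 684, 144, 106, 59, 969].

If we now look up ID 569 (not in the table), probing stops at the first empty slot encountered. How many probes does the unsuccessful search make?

7

615: h=3 => slot 3
504: h=11 => slot 11
228: h=7 => slot 7
179: h=9 => slot 9
331: h=8 => slot 8
501: h=8, probe 8,9,10 => slot 10
360: h=3, probe 3,4 => slot 4
684: h=4, probe 4,5 => slot 5
144: h=8, probe 8,9,10,11,12 => slot 12
106: h=4, probe 4,5,6 => slot 6
59: h=8, probe 8,9,10,11,12,13 => slot 13
969: h=0 => slot 0
Table: [969, ., ., 615, 360, 684, 106, 228, 331, 179, 501, 504, 144, 59, ., ., .]
Lookup 569: h=8, probe 8,9,10,11,12,13,14 → slot 14 empty, not found.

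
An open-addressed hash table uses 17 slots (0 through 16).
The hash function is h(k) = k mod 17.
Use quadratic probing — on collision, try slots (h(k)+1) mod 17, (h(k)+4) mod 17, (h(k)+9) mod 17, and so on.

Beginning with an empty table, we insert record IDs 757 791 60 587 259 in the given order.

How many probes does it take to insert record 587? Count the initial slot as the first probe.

4

757 hashes to 9; slot 9 is free -> place at 9.
791 hashes to 9; 9 taken -> place at 10.
60 hashes to 9; 9,10 taken -> place at 13.
587 hashes to 9; 9,10,13 taken -> place at 1.
259 hashes to 4; slot 4 is free -> place at 4.
Table: [—, 587, —, —, 259, —, —, —, —, 757, 791, —, —, 60, —, —, —]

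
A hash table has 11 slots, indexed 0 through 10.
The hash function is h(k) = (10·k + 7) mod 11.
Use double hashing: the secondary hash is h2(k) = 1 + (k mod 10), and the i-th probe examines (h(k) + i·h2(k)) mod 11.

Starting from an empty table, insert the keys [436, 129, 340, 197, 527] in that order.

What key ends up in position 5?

436: h=0 => slot 0
129: h=10 => slot 10
340: h=8 => slot 8
197: h=8, h2=8, probe 8,5 => slot 5
527: h=8, h2=8, probe 8,5,2 => slot 2
Table: [436, -, 527, -, -, 197, -, -, 340, -, 129]

197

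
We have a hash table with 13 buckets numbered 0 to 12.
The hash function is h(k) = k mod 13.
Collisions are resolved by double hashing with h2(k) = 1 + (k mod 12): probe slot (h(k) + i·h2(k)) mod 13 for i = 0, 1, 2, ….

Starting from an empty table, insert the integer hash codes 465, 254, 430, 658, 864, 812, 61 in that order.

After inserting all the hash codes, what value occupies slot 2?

812

465: h=10 => slot 10
254: h=7 => slot 7
430: h=1 => slot 1
658: h=8 => slot 8
864: h=6 => slot 6
812: h=6, h2=9, probe 6,2 => slot 2
61: h=9 => slot 9
Table: [∅, 430, 812, ∅, ∅, ∅, 864, 254, 658, 61, 465, ∅, ∅]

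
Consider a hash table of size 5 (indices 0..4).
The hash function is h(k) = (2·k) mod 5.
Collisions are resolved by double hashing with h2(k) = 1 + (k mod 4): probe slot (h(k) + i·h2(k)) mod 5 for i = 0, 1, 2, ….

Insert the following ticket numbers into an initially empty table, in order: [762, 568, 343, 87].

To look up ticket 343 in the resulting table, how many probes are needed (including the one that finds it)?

2

Insert 762: h=4, slot 4 empty -> index 4.
Insert 568: h=1, slot 1 empty -> index 1.
Insert 343: h=1, h2=4, slot 1 occupied -> index 0.
Insert 87: h=4, h2=4, slot 4 occupied -> index 3.
Table: [343, 568, -, 87, 762]
Lookup 343: h=1, h2=4, probe 1,0 → found at 0.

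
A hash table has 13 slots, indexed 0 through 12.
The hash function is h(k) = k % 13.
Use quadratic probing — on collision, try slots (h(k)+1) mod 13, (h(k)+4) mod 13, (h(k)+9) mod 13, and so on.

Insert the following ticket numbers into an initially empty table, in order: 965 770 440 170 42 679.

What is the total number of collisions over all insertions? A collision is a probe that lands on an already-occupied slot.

965: h=3 → slot 3
770: h=3, probe 3,4 → slot 4
440: h=11 → slot 11
170: h=1 → slot 1
42: h=3, probe 3,4,7 → slot 7
679: h=3, probe 3,4,7,12 → slot 12
Table: [—, 170, —, 965, 770, —, —, 42, —, —, —, 440, 679]

6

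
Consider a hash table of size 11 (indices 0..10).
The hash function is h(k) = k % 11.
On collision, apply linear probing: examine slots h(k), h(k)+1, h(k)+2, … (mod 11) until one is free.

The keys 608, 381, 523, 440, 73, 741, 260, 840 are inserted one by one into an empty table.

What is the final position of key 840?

Insert 608: h=3, slot 3 empty → index 3.
Insert 381: h=7, slot 7 empty → index 7.
Insert 523: h=6, slot 6 empty → index 6.
Insert 440: h=0, slot 0 empty → index 0.
Insert 73: h=7, slot 7 occupied → index 8.
Insert 741: h=4, slot 4 empty → index 4.
Insert 260: h=7, slots 7,8 occupied → index 9.
Insert 840: h=4, slot 4 occupied → index 5.
Table: [440, —, —, 608, 741, 840, 523, 381, 73, 260, —]

5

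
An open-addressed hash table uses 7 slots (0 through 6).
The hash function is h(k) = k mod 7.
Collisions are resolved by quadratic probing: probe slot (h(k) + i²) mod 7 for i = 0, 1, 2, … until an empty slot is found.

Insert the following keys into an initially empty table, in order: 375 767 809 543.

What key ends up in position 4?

375: h=4 => slot 4
767: h=4, probe 4,5 => slot 5
809: h=4, probe 4,5,1 => slot 1
543: h=4, probe 4,5,1,6 => slot 6
Table: [_, 809, _, _, 375, 767, 543]

375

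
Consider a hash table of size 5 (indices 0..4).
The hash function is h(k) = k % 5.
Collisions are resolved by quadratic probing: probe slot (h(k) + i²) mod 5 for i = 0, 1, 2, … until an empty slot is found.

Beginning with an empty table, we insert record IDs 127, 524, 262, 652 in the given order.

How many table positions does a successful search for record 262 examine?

2

Insert 127: h=2, slot 2 empty → index 2.
Insert 524: h=4, slot 4 empty → index 4.
Insert 262: h=2, slot 2 occupied → index 3.
Insert 652: h=2, slots 2,3 occupied → index 1.
Table: [_, 652, 127, 262, 524]
Lookup 262: h=2, probe 2,3 → found at 3.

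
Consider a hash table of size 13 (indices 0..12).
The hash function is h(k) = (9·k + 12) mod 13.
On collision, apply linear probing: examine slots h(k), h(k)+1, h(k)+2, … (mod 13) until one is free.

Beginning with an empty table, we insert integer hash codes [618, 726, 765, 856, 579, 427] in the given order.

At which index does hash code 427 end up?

618 hashes to 10; slot 10 is free => place at 10.
726 hashes to 7; slot 7 is free => place at 7.
765 hashes to 7; 7 taken => place at 8.
856 hashes to 7; 7,8 taken => place at 9.
579 hashes to 10; 10 taken => place at 11.
427 hashes to 7; 7,8,9,10,11 taken => place at 12.
Table: [∅, ∅, ∅, ∅, ∅, ∅, ∅, 726, 765, 856, 618, 579, 427]

12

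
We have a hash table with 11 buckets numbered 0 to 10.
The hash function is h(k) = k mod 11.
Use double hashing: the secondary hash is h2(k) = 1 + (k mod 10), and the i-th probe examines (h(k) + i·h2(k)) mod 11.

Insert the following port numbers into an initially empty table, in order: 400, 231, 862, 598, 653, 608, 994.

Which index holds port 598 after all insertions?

2

Insert 400: h=4, slot 4 empty => index 4.
Insert 231: h=0, slot 0 empty => index 0.
Insert 862: h=4, h2=3, slot 4 occupied => index 7.
Insert 598: h=4, h2=9, slot 4 occupied => index 2.
Insert 653: h=4, h2=4, slot 4 occupied => index 8.
Insert 608: h=3, slot 3 empty => index 3.
Insert 994: h=4, h2=5, slot 4 occupied => index 9.
Table: [231, ., 598, 608, 400, ., ., 862, 653, 994, .]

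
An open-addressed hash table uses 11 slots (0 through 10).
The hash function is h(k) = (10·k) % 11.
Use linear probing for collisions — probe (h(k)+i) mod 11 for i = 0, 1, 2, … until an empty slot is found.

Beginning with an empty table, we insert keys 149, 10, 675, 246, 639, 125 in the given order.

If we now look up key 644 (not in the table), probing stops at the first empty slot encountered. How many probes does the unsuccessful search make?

2

149 hashes to 5; slot 5 is free → place at 5.
10 hashes to 1; slot 1 is free → place at 1.
675 hashes to 7; slot 7 is free → place at 7.
246 hashes to 7; 7 taken → place at 8.
639 hashes to 10; slot 10 is free → place at 10.
125 hashes to 7; 7,8 taken → place at 9.
Table: [_, 10, _, _, _, 149, _, 675, 246, 125, 639]
Lookup 644: h=5, probe 5,6 → slot 6 empty, not found.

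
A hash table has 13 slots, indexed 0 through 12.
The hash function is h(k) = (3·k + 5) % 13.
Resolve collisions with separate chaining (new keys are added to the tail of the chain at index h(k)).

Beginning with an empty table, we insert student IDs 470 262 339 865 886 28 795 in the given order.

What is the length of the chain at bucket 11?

Insert 470: h=11, bucket 11 empty -> new chain.
Insert 262: h=11, bucket 11 nonempty -> append to chain.
Insert 339: h=8, bucket 8 empty -> new chain.
Insert 865: h=0, bucket 0 empty -> new chain.
Insert 886: h=11, bucket 11 nonempty -> append to chain.
Insert 28: h=11, bucket 11 nonempty -> append to chain.
Insert 795: h=11, bucket 11 nonempty -> append to chain.
Final buckets:
0: 865
1: —
2: —
3: —
4: —
5: —
6: —
7: —
8: 339
9: —
10: —
11: 470 -> 262 -> 886 -> 28 -> 795
12: —

5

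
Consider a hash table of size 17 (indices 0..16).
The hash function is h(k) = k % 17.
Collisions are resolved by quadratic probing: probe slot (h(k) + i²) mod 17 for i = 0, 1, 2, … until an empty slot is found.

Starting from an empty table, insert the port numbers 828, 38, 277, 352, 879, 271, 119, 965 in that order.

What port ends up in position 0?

271

Insert 828: h=12, slot 12 empty => index 12.
Insert 38: h=4, slot 4 empty => index 4.
Insert 277: h=5, slot 5 empty => index 5.
Insert 352: h=12, slot 12 occupied => index 13.
Insert 879: h=12, slots 12,13 occupied => index 16.
Insert 271: h=16, slot 16 occupied => index 0.
Insert 119: h=0, slot 0 occupied => index 1.
Insert 965: h=13, slot 13 occupied => index 14.
Table: [271, 119, —, —, 38, 277, —, —, —, —, —, —, 828, 352, 965, —, 879]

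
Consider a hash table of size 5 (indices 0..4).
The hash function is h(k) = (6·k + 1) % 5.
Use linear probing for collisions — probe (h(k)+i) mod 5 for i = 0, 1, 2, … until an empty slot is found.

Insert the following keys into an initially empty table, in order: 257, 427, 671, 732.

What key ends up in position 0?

257 hashes to 3; slot 3 is free -> place at 3.
427 hashes to 3; 3 taken -> place at 4.
671 hashes to 2; slot 2 is free -> place at 2.
732 hashes to 3; 3,4 taken -> place at 0.
Table: [732, _, 671, 257, 427]

732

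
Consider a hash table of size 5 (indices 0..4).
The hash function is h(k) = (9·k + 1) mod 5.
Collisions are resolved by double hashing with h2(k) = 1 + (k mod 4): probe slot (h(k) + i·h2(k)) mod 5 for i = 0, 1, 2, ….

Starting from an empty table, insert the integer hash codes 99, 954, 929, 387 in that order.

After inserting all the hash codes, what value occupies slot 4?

99: h=2 → slot 2
954: h=2, h2=3, probe 2,0 → slot 0
929: h=2, h2=2, probe 2,4 → slot 4
387: h=4, h2=4, probe 4,3 → slot 3
Table: [954, ., 99, 387, 929]

929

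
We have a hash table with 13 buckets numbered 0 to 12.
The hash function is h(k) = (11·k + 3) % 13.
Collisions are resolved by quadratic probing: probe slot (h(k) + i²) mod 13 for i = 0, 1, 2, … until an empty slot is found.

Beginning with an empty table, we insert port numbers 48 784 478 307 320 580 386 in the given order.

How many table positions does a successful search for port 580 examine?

3

48: h=11 -> slot 11
784: h=8 -> slot 8
478: h=9 -> slot 9
307: h=0 -> slot 0
320: h=0, probe 0,1 -> slot 1
580: h=0, probe 0,1,4 -> slot 4
386: h=11, probe 11,12 -> slot 12
Table: [307, 320, —, —, 580, —, —, —, 784, 478, —, 48, 386]
Lookup 580: h=0, probe 0,1,4 → found at 4.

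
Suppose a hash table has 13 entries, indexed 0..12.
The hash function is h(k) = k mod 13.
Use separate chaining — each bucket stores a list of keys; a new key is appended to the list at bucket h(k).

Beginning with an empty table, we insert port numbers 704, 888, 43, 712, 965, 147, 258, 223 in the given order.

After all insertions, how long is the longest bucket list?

3

704 -> bucket 2
888 -> bucket 4
43 -> bucket 4 (collision)
712 -> bucket 10
965 -> bucket 3
147 -> bucket 4 (collision)
258 -> bucket 11
223 -> bucket 2 (collision)
Final buckets:
0: —
1: —
2: 704 -> 223
3: 965
4: 888 -> 43 -> 147
5: —
6: —
7: —
8: —
9: —
10: 712
11: 258
12: —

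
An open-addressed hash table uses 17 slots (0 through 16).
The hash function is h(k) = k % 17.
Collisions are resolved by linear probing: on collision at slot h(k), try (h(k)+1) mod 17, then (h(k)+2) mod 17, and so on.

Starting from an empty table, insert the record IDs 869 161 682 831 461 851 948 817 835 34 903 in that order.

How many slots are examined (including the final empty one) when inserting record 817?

Insert 869: h=2, slot 2 empty -> index 2.
Insert 161: h=8, slot 8 empty -> index 8.
Insert 682: h=2, slot 2 occupied -> index 3.
Insert 831: h=15, slot 15 empty -> index 15.
Insert 461: h=2, slots 2,3 occupied -> index 4.
Insert 851: h=1, slot 1 empty -> index 1.
Insert 948: h=13, slot 13 empty -> index 13.
Insert 817: h=1, slots 1,2,3,4 occupied -> index 5.
Insert 835: h=2, slots 2,3,4,5 occupied -> index 6.
Insert 34: h=0, slot 0 empty -> index 0.
Insert 903: h=2, slots 2,3,4,5,6 occupied -> index 7.
Table: [34, 851, 869, 682, 461, 817, 835, 903, 161, ., ., ., ., 948, ., 831, .]

5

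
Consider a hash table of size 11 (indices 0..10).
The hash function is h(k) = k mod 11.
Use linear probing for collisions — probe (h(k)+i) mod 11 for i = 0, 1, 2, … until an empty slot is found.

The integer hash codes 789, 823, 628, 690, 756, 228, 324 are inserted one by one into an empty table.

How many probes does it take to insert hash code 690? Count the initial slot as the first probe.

3

Insert 789: h=8, slot 8 empty => index 8.
Insert 823: h=9, slot 9 empty => index 9.
Insert 628: h=1, slot 1 empty => index 1.
Insert 690: h=8, slots 8,9 occupied => index 10.
Insert 756: h=8, slots 8,9,10 occupied => index 0.
Insert 228: h=8, slots 8,9,10,0,1 occupied => index 2.
Insert 324: h=5, slot 5 empty => index 5.
Table: [756, 628, 228, ∅, ∅, 324, ∅, ∅, 789, 823, 690]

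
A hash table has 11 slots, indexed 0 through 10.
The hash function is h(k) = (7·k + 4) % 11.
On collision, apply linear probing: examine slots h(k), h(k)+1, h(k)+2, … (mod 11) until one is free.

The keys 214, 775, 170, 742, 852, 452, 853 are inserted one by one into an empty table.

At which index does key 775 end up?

7

214 hashes to 6; slot 6 is free → place at 6.
775 hashes to 6; 6 taken → place at 7.
170 hashes to 6; 6,7 taken → place at 8.
742 hashes to 6; 6,7,8 taken → place at 9.
852 hashes to 6; 6,7,8,9 taken → place at 10.
452 hashes to 0; slot 0 is free → place at 0.
853 hashes to 2; slot 2 is free → place at 2.
Table: [452, -, 853, -, -, -, 214, 775, 170, 742, 852]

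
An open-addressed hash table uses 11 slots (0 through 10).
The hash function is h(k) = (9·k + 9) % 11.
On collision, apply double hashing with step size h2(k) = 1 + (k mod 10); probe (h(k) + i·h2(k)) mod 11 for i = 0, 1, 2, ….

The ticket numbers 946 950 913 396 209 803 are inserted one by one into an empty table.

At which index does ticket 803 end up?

Insert 946: h=9, slot 9 empty -> index 9.
Insert 950: h=1, slot 1 empty -> index 1.
Insert 913: h=9, h2=4, slot 9 occupied -> index 2.
Insert 396: h=9, h2=7, slot 9 occupied -> index 5.
Insert 209: h=9, h2=10, slot 9 occupied -> index 8.
Insert 803: h=9, h2=4, slots 9,2 occupied -> index 6.
Table: [-, 950, 913, -, -, 396, 803, -, 209, 946, -]

6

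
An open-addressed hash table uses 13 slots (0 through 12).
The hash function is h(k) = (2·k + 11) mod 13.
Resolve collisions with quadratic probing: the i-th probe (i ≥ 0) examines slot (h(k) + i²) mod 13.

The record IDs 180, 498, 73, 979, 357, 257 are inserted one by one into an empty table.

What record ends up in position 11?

Insert 180: h=7, slot 7 empty -> index 7.
Insert 498: h=6, slot 6 empty -> index 6.
Insert 73: h=1, slot 1 empty -> index 1.
Insert 979: h=6, slots 6,7 occupied -> index 10.
Insert 357: h=10, slot 10 occupied -> index 11.
Insert 257: h=5, slot 5 empty -> index 5.
Table: [—, 73, —, —, —, 257, 498, 180, —, —, 979, 357, —]

357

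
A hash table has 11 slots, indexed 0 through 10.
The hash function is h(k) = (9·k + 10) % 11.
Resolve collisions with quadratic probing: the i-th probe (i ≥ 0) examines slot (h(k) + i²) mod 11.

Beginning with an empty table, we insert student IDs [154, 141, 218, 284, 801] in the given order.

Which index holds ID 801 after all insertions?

1

154 hashes to 10; slot 10 is free => place at 10.
141 hashes to 3; slot 3 is free => place at 3.
218 hashes to 3; 3 taken => place at 4.
284 hashes to 3; 3,4 taken => place at 7.
801 hashes to 3; 3,4,7 taken => place at 1.
Table: [_, 801, _, 141, 218, _, _, 284, _, _, 154]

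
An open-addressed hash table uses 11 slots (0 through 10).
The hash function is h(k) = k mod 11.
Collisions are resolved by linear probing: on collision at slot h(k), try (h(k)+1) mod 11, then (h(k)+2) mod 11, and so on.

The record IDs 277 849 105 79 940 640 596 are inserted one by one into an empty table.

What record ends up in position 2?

277

277: h=2 => slot 2
849: h=2, probe 2,3 => slot 3
105: h=6 => slot 6
79: h=2, probe 2,3,4 => slot 4
940: h=5 => slot 5
640: h=2, probe 2,3,4,5,6,7 => slot 7
596: h=2, probe 2,3,4,5,6,7,8 => slot 8
Table: [-, -, 277, 849, 79, 940, 105, 640, 596, -, -]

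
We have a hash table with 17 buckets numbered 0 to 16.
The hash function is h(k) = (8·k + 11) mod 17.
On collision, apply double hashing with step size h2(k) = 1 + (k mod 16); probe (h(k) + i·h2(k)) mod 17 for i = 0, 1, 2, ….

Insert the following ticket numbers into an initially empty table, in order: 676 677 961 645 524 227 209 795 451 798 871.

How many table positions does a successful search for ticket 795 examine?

676: h=13 → slot 13
677: h=4 → slot 4
961: h=15 → slot 15
645: h=3 → slot 3
524: h=4, h2=13, probe 4,0 → slot 0
227: h=8 → slot 8
209: h=0, h2=2, probe 0,2 → slot 2
795: h=13, h2=12, probe 13,8,3,15,10 → slot 10
451: h=15, h2=4, probe 15,2,6 → slot 6
798: h=3, h2=15, probe 3,1 → slot 1
871: h=9 → slot 9
Table: [524, 798, 209, 645, 677, ∅, 451, ∅, 227, 871, 795, ∅, ∅, 676, ∅, 961, ∅]
Lookup 795: h=13, h2=12, probe 13,8,3,15,10 → found at 10.

5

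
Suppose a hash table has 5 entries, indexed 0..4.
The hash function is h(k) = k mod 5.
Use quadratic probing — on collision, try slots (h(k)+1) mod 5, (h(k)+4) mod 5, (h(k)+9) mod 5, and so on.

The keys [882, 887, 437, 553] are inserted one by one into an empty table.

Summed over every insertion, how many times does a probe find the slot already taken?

4

Insert 882: h=2, slot 2 empty -> index 2.
Insert 887: h=2, slot 2 occupied -> index 3.
Insert 437: h=2, slots 2,3 occupied -> index 1.
Insert 553: h=3, slot 3 occupied -> index 4.
Table: [_, 437, 882, 887, 553]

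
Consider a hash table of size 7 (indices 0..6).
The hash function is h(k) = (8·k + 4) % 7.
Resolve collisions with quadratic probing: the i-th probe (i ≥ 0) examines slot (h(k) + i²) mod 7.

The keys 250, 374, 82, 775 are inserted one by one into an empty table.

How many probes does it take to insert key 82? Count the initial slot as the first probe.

250 hashes to 2; slot 2 is free => place at 2.
374 hashes to 0; slot 0 is free => place at 0.
82 hashes to 2; 2 taken => place at 3.
775 hashes to 2; 2,3 taken => place at 6.
Table: [374, -, 250, 82, -, -, 775]

2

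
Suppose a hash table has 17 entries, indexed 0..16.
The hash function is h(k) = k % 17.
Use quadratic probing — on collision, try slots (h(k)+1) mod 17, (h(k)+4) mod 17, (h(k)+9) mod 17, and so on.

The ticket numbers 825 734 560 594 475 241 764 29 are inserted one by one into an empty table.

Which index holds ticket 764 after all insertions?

825: h=9 -> slot 9
734: h=3 -> slot 3
560: h=16 -> slot 16
594: h=16, probe 16,0 -> slot 0
475: h=16, probe 16,0,3,8 -> slot 8
241: h=3, probe 3,4 -> slot 4
764: h=16, probe 16,0,3,8,15 -> slot 15
29: h=12 -> slot 12
Table: [594, —, —, 734, 241, —, —, —, 475, 825, —, —, 29, —, —, 764, 560]

15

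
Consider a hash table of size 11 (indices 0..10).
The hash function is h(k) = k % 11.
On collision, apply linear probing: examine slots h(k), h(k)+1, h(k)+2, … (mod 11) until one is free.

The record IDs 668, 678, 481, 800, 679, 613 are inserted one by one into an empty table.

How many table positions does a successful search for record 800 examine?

3

668 hashes to 8; slot 8 is free => place at 8.
678 hashes to 7; slot 7 is free => place at 7.
481 hashes to 8; 8 taken => place at 9.
800 hashes to 8; 8,9 taken => place at 10.
679 hashes to 8; 8,9,10 taken => place at 0.
613 hashes to 8; 8,9,10,0 taken => place at 1.
Table: [679, 613, _, _, _, _, _, 678, 668, 481, 800]
Lookup 800: h=8, probe 8,9,10 → found at 10.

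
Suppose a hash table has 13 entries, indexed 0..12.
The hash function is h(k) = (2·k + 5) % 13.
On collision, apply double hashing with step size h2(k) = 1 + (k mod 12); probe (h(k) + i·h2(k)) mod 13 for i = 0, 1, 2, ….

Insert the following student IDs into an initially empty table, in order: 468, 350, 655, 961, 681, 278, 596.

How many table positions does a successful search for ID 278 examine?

468 hashes to 5; slot 5 is free -> place at 5.
350 hashes to 3; slot 3 is free -> place at 3.
655 hashes to 2; slot 2 is free -> place at 2.
961 hashes to 3, h2=2; 3,5 taken -> place at 7.
681 hashes to 2, h2=10; 2 taken -> place at 12.
278 hashes to 2, h2=3; 2,5 taken -> place at 8.
596 hashes to 1; slot 1 is free -> place at 1.
Table: [—, 596, 655, 350, —, 468, —, 961, 278, —, —, —, 681]
Lookup 278: h=2, h2=3, probe 2,5,8 → found at 8.

3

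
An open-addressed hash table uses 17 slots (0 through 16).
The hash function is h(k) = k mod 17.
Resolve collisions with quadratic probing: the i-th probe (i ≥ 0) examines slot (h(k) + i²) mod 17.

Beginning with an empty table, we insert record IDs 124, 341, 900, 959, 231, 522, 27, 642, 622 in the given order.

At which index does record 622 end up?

14

124: h=5 → slot 5
341: h=1 → slot 1
900: h=16 → slot 16
959: h=7 → slot 7
231: h=10 → slot 10
522: h=12 → slot 12
27: h=10, probe 10,11 → slot 11
642: h=13 → slot 13
622: h=10, probe 10,11,14 → slot 14
Table: [-, 341, -, -, -, 124, -, 959, -, -, 231, 27, 522, 642, 622, -, 900]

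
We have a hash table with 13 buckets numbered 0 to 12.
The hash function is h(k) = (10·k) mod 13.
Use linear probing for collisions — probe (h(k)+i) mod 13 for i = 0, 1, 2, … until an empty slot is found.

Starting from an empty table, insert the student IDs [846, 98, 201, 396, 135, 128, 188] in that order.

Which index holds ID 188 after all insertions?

12

846: h=10 => slot 10
98: h=5 => slot 5
201: h=8 => slot 8
396: h=8, probe 8,9 => slot 9
135: h=11 => slot 11
128: h=6 => slot 6
188: h=8, probe 8,9,10,11,12 => slot 12
Table: [∅, ∅, ∅, ∅, ∅, 98, 128, ∅, 201, 396, 846, 135, 188]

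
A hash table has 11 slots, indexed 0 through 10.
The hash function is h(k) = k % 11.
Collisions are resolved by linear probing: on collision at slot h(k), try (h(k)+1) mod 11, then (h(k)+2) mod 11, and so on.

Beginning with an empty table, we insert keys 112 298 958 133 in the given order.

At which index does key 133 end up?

112: h=2 -> slot 2
298: h=1 -> slot 1
958: h=1, probe 1,2,3 -> slot 3
133: h=1, probe 1,2,3,4 -> slot 4
Table: [., 298, 112, 958, 133, ., ., ., ., ., .]

4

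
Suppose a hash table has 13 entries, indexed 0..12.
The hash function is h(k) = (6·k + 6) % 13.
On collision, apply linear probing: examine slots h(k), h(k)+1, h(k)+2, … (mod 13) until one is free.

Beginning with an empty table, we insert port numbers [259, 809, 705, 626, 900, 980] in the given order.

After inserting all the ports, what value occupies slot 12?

705

Insert 259: h=0, slot 0 empty → index 0.
Insert 809: h=11, slot 11 empty → index 11.
Insert 705: h=11, slot 11 occupied → index 12.
Insert 626: h=5, slot 5 empty → index 5.
Insert 900: h=11, slots 11,12,0 occupied → index 1.
Insert 980: h=10, slot 10 empty → index 10.
Table: [259, 900, —, —, —, 626, —, —, —, —, 980, 809, 705]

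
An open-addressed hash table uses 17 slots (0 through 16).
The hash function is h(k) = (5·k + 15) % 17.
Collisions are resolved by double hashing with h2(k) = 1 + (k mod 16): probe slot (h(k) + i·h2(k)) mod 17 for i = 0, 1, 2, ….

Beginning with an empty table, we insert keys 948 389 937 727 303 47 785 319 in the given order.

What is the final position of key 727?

3

948 hashes to 12; slot 12 is free → place at 12.
389 hashes to 5; slot 5 is free → place at 5.
937 hashes to 8; slot 8 is free → place at 8.
727 hashes to 12, h2=8; 12 taken → place at 3.
303 hashes to 0; slot 0 is free → place at 0.
47 hashes to 12, h2=16; 12 taken → place at 11.
785 hashes to 13; slot 13 is free → place at 13.
319 hashes to 12, h2=16; 12,11 taken → place at 10.
Table: [303, -, -, 727, -, 389, -, -, 937, -, 319, 47, 948, 785, -, -, -]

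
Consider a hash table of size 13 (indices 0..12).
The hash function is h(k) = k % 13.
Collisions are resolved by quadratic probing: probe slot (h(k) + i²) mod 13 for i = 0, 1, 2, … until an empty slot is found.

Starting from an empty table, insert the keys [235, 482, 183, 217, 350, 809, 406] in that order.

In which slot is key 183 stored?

5

Insert 235: h=1, slot 1 empty -> index 1.
Insert 482: h=1, slot 1 occupied -> index 2.
Insert 183: h=1, slots 1,2 occupied -> index 5.
Insert 217: h=9, slot 9 empty -> index 9.
Insert 350: h=12, slot 12 empty -> index 12.
Insert 809: h=3, slot 3 empty -> index 3.
Insert 406: h=3, slot 3 occupied -> index 4.
Table: [., 235, 482, 809, 406, 183, ., ., ., 217, ., ., 350]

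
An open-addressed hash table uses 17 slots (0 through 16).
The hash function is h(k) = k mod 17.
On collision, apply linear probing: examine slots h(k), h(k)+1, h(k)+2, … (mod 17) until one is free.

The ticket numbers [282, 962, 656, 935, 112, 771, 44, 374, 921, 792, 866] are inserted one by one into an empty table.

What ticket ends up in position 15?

282: h=10 → slot 10
962: h=10, probe 10,11 → slot 11
656: h=10, probe 10,11,12 → slot 12
935: h=0 → slot 0
112: h=10, probe 10,11,12,13 → slot 13
771: h=6 → slot 6
44: h=10, probe 10,11,12,13,14 → slot 14
374: h=0, probe 0,1 → slot 1
921: h=3 → slot 3
792: h=10, probe 10,11,12,13,14,15 → slot 15
866: h=16 → slot 16
Table: [935, 374, ., 921, ., ., 771, ., ., ., 282, 962, 656, 112, 44, 792, 866]

792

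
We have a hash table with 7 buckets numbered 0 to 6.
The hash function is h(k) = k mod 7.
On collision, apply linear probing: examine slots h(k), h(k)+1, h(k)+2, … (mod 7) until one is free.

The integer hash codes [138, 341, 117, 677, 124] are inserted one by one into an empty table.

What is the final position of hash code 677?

1

138 hashes to 5; slot 5 is free → place at 5.
341 hashes to 5; 5 taken → place at 6.
117 hashes to 5; 5,6 taken → place at 0.
677 hashes to 5; 5,6,0 taken → place at 1.
124 hashes to 5; 5,6,0,1 taken → place at 2.
Table: [117, 677, 124, -, -, 138, 341]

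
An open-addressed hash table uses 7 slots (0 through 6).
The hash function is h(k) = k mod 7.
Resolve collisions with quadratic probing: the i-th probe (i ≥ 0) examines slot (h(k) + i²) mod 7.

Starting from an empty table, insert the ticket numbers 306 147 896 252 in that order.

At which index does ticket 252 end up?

4

Insert 306: h=5, slot 5 empty -> index 5.
Insert 147: h=0, slot 0 empty -> index 0.
Insert 896: h=0, slot 0 occupied -> index 1.
Insert 252: h=0, slots 0,1 occupied -> index 4.
Table: [147, 896, -, -, 252, 306, -]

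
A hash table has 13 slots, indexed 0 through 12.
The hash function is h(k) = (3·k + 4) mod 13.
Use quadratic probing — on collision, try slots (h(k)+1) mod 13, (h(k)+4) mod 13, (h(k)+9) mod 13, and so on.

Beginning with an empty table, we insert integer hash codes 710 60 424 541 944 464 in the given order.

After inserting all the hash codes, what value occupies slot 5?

Insert 710: h=2, slot 2 empty => index 2.
Insert 60: h=2, slot 2 occupied => index 3.
Insert 424: h=2, slots 2,3 occupied => index 6.
Insert 541: h=2, slots 2,3,6 occupied => index 11.
Insert 944: h=2, slots 2,3,6,11 occupied => index 5.
Insert 464: h=5, slots 5,6 occupied => index 9.
Table: [∅, ∅, 710, 60, ∅, 944, 424, ∅, ∅, 464, ∅, 541, ∅]

944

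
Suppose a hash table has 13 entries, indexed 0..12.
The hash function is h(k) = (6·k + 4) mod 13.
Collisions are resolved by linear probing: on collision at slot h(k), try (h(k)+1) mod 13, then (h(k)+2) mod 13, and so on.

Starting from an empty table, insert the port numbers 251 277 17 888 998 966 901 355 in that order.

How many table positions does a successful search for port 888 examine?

251: h=2 => slot 2
277: h=2, probe 2,3 => slot 3
17: h=2, probe 2,3,4 => slot 4
888: h=2, probe 2,3,4,5 => slot 5
998: h=12 => slot 12
966: h=2, probe 2,3,4,5,6 => slot 6
901: h=2, probe 2,3,4,5,6,7 => slot 7
355: h=2, probe 2,3,4,5,6,7,8 => slot 8
Table: [-, -, 251, 277, 17, 888, 966, 901, 355, -, -, -, 998]
Lookup 888: h=2, probe 2,3,4,5 → found at 5.

4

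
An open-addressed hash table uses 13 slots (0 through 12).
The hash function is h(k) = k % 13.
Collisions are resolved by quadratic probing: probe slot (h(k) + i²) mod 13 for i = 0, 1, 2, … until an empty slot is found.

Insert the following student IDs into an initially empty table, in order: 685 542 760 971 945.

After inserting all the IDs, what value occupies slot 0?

971

Insert 685: h=9, slot 9 empty -> index 9.
Insert 542: h=9, slot 9 occupied -> index 10.
Insert 760: h=6, slot 6 empty -> index 6.
Insert 971: h=9, slots 9,10 occupied -> index 0.
Insert 945: h=9, slots 9,10,0 occupied -> index 5.
Table: [971, ., ., ., ., 945, 760, ., ., 685, 542, ., .]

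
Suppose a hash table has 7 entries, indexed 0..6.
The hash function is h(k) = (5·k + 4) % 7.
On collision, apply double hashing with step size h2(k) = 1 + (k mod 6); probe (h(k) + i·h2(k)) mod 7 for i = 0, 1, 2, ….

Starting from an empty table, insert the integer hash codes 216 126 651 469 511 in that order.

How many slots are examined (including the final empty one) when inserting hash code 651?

2

Insert 216: h=6, slot 6 empty -> index 6.
Insert 126: h=4, slot 4 empty -> index 4.
Insert 651: h=4, h2=4, slot 4 occupied -> index 1.
Insert 469: h=4, h2=2, slots 4,6,1 occupied -> index 3.
Insert 511: h=4, h2=2, slots 4,6,1,3 occupied -> index 5.
Table: [-, 651, -, 469, 126, 511, 216]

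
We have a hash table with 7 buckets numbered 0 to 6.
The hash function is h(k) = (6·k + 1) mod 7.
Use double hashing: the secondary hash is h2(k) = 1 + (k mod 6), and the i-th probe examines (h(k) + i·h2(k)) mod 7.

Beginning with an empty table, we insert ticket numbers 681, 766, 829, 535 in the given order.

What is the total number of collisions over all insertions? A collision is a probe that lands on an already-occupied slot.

3

Insert 681: h=6, slot 6 empty -> index 6.
Insert 766: h=5, slot 5 empty -> index 5.
Insert 829: h=5, h2=2, slot 5 occupied -> index 0.
Insert 535: h=5, h2=2, slots 5,0 occupied -> index 2.
Table: [829, -, 535, -, -, 766, 681]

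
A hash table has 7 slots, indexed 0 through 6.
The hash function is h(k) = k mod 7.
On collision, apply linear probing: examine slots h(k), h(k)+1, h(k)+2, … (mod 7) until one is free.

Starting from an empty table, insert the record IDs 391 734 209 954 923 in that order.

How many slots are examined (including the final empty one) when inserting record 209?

391 hashes to 6; slot 6 is free -> place at 6.
734 hashes to 6; 6 taken -> place at 0.
209 hashes to 6; 6,0 taken -> place at 1.
954 hashes to 2; slot 2 is free -> place at 2.
923 hashes to 6; 6,0,1,2 taken -> place at 3.
Table: [734, 209, 954, 923, -, -, 391]

3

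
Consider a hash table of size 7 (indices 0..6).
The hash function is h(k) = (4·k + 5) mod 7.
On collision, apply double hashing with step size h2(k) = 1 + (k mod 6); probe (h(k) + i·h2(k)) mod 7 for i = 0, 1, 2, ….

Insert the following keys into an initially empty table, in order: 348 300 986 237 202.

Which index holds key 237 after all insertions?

348 hashes to 4; slot 4 is free => place at 4.
300 hashes to 1; slot 1 is free => place at 1.
986 hashes to 1, h2=3; 1,4 taken => place at 0.
237 hashes to 1, h2=4; 1 taken => place at 5.
202 hashes to 1, h2=5; 1 taken => place at 6.
Table: [986, 300, —, —, 348, 237, 202]

5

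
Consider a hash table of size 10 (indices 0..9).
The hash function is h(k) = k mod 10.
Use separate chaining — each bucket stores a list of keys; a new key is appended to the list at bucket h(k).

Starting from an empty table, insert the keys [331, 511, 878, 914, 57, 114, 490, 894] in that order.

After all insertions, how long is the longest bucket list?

331 -> bucket 1
511 -> bucket 1 (collision)
878 -> bucket 8
914 -> bucket 4
57 -> bucket 7
114 -> bucket 4 (collision)
490 -> bucket 0
894 -> bucket 4 (collision)
Final buckets:
0: 490
1: 331 -> 511
2: —
3: —
4: 914 -> 114 -> 894
5: —
6: —
7: 57
8: 878
9: —

3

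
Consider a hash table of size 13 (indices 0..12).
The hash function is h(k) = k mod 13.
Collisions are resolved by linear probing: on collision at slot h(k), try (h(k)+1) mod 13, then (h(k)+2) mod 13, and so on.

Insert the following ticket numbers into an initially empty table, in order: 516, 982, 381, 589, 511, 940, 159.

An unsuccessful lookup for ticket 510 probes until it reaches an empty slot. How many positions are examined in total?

Insert 516: h=9, slot 9 empty → index 9.
Insert 982: h=7, slot 7 empty → index 7.
Insert 381: h=4, slot 4 empty → index 4.
Insert 589: h=4, slot 4 occupied → index 5.
Insert 511: h=4, slots 4,5 occupied → index 6.
Insert 940: h=4, slots 4,5,6,7 occupied → index 8.
Insert 159: h=3, slot 3 empty → index 3.
Table: [—, —, —, 159, 381, 589, 511, 982, 940, 516, —, —, —]
Lookup 510: h=3, probe 3,4,5,6,7,8,9,10 → slot 10 empty, not found.

8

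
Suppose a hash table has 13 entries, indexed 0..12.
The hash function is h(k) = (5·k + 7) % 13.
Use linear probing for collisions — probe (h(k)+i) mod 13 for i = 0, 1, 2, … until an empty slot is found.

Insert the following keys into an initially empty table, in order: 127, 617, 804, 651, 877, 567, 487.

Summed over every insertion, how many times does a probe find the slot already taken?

5

127: h=5 => slot 5
617: h=11 => slot 11
804: h=10 => slot 10
651: h=12 => slot 12
877: h=11, probe 11,12,0 => slot 0
567: h=8 => slot 8
487: h=11, probe 11,12,0,1 => slot 1
Table: [877, 487, ∅, ∅, ∅, 127, ∅, ∅, 567, ∅, 804, 617, 651]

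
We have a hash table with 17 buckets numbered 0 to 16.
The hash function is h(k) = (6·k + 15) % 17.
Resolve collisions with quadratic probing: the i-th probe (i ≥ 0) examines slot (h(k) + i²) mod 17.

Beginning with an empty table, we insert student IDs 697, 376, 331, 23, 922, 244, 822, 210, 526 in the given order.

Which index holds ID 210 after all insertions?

697 hashes to 15; slot 15 is free → place at 15.
376 hashes to 10; slot 10 is free → place at 10.
331 hashes to 12; slot 12 is free → place at 12.
23 hashes to 0; slot 0 is free → place at 0.
922 hashes to 5; slot 5 is free → place at 5.
244 hashes to 0; 0 taken → place at 1.
822 hashes to 0; 0,1 taken → place at 4.
210 hashes to 0; 0,1,4 taken → place at 9.
526 hashes to 9; 9,10 taken → place at 13.
Table: [23, 244, _, _, 822, 922, _, _, _, 210, 376, _, 331, 526, _, 697, _]

9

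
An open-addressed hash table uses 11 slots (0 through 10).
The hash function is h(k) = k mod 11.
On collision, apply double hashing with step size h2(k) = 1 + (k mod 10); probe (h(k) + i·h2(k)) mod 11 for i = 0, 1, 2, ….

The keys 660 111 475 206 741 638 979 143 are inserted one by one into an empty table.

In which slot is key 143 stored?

5

Insert 660: h=0, slot 0 empty -> index 0.
Insert 111: h=1, slot 1 empty -> index 1.
Insert 475: h=2, slot 2 empty -> index 2.
Insert 206: h=8, slot 8 empty -> index 8.
Insert 741: h=4, slot 4 empty -> index 4.
Insert 638: h=0, h2=9, slot 0 occupied -> index 9.
Insert 979: h=0, h2=10, slot 0 occupied -> index 10.
Insert 143: h=0, h2=4, slots 0,4,8,1 occupied -> index 5.
Table: [660, 111, 475, ., 741, 143, ., ., 206, 638, 979]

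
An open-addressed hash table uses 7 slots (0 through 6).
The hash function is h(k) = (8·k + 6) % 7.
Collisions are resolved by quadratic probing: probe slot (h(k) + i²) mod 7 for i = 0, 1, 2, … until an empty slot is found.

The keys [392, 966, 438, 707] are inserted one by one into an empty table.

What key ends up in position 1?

392: h=6 -> slot 6
966: h=6, probe 6,0 -> slot 0
438: h=3 -> slot 3
707: h=6, probe 6,0,3,1 -> slot 1
Table: [966, 707, ., 438, ., ., 392]

707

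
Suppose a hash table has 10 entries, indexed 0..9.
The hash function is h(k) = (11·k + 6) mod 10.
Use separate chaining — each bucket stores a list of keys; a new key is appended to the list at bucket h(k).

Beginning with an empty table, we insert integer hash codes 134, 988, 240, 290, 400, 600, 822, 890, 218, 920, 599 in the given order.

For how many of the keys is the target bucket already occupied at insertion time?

6

134 → bucket 0
988 → bucket 4
240 → bucket 6
290 → bucket 6 (collision)
400 → bucket 6 (collision)
600 → bucket 6 (collision)
822 → bucket 8
890 → bucket 6 (collision)
218 → bucket 4 (collision)
920 → bucket 6 (collision)
599 → bucket 5
Final buckets:
0: 134
1: .
2: .
3: .
4: 988 -> 218
5: 599
6: 240 -> 290 -> 400 -> 600 -> 890 -> 920
7: .
8: 822
9: .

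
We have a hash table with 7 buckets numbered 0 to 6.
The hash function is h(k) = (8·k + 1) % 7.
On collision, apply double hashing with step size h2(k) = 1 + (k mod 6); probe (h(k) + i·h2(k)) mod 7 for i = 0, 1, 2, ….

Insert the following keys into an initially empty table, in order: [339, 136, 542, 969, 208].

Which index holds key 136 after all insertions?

2

339 hashes to 4; slot 4 is free -> place at 4.
136 hashes to 4, h2=5; 4 taken -> place at 2.
542 hashes to 4, h2=3; 4 taken -> place at 0.
969 hashes to 4, h2=4; 4 taken -> place at 1.
208 hashes to 6; slot 6 is free -> place at 6.
Table: [542, 969, 136, ., 339, ., 208]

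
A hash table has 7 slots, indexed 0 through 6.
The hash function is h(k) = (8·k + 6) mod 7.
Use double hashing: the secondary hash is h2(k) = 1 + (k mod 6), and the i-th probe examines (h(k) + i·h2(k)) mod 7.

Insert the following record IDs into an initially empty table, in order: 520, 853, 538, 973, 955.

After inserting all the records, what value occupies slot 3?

Insert 520: h=1, slot 1 empty => index 1.
Insert 853: h=5, slot 5 empty => index 5.
Insert 538: h=5, h2=5, slot 5 occupied => index 3.
Insert 973: h=6, slot 6 empty => index 6.
Insert 955: h=2, slot 2 empty => index 2.
Table: [-, 520, 955, 538, -, 853, 973]

538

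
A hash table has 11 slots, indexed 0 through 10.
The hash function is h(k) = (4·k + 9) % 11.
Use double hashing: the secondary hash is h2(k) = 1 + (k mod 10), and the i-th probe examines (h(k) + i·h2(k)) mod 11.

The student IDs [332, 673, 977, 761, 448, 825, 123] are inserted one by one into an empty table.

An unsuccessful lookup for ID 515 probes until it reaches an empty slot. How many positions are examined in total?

Insert 332: h=6, slot 6 empty => index 6.
Insert 673: h=6, h2=4, slot 6 occupied => index 10.
Insert 977: h=1, slot 1 empty => index 1.
Insert 761: h=6, h2=2, slot 6 occupied => index 8.
Insert 448: h=8, h2=9, slots 8,6 occupied => index 4.
Insert 825: h=9, slot 9 empty => index 9.
Insert 123: h=6, h2=4, slots 6,10 occupied => index 3.
Table: [_, 977, _, 123, 448, _, 332, _, 761, 825, 673]
Lookup 515: h=1, h2=6, probe 1,7 → slot 7 empty, not found.

2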